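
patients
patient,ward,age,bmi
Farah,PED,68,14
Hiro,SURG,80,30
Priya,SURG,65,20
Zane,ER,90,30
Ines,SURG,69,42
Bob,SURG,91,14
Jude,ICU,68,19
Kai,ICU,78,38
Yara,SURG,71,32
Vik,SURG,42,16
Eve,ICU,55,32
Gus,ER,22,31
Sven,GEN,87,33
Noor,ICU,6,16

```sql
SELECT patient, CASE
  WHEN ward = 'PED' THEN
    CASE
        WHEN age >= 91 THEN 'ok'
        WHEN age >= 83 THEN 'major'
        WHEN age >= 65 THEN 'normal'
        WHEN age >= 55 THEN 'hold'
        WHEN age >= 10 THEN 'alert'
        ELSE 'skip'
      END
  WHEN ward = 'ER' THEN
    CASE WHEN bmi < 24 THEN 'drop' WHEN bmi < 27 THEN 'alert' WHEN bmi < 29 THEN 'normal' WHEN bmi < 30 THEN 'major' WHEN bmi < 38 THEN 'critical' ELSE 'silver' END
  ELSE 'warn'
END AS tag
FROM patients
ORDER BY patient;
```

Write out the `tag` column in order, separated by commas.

patient=Bob: ward='SURG' → outer ELSE → warn
patient=Eve: ward='ICU' → outer ELSE → warn
patient=Farah: ward='PED' → inner[age >= 65] → normal
patient=Gus: ward='ER' → inner[bmi < 38] → critical
patient=Hiro: ward='SURG' → outer ELSE → warn
patient=Ines: ward='SURG' → outer ELSE → warn
patient=Jude: ward='ICU' → outer ELSE → warn
patient=Kai: ward='ICU' → outer ELSE → warn
patient=Noor: ward='ICU' → outer ELSE → warn
patient=Priya: ward='SURG' → outer ELSE → warn
patient=Sven: ward='GEN' → outer ELSE → warn
patient=Vik: ward='SURG' → outer ELSE → warn
patient=Yara: ward='SURG' → outer ELSE → warn
patient=Zane: ward='ER' → inner[bmi < 38] → critical

warn, warn, normal, critical, warn, warn, warn, warn, warn, warn, warn, warn, warn, critical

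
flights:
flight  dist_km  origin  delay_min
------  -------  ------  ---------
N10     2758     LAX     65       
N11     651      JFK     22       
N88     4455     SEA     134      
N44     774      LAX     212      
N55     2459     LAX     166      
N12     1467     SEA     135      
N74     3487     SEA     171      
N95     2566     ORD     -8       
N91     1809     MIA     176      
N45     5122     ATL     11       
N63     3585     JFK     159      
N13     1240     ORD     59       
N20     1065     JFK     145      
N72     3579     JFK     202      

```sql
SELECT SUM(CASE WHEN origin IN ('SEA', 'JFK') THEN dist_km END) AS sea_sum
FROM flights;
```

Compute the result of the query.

flight=N10: ✗
flight=N11: ✓ → 651
flight=N88: ✓ → 4455
flight=N44: ✗
flight=N55: ✗
flight=N12: ✓ → 1467
flight=N74: ✓ → 3487
flight=N95: ✗
flight=N91: ✗
flight=N45: ✗
flight=N63: ✓ → 3585
flight=N13: ✗
flight=N20: ✓ → 1065
flight=N72: ✓ → 3579
sea_sum = 651 + 4455 + 1467 + 3487 + 3585 + 1065 + 3579 = 18289

18289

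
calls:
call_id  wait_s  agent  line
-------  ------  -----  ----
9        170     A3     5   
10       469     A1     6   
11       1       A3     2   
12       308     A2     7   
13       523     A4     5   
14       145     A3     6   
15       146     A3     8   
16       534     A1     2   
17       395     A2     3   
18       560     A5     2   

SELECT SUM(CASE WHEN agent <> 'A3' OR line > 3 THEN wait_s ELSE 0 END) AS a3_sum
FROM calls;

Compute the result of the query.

3250

call_id=9: ✓ → 170
call_id=10: ✓ → 469
call_id=11: ✗
call_id=12: ✓ → 308
call_id=13: ✓ → 523
call_id=14: ✓ → 145
call_id=15: ✓ → 146
call_id=16: ✓ → 534
call_id=17: ✓ → 395
call_id=18: ✓ → 560
a3_sum = 170 + 469 + 308 + 523 + 145 + 146 + 534 + 395 + 560 = 3250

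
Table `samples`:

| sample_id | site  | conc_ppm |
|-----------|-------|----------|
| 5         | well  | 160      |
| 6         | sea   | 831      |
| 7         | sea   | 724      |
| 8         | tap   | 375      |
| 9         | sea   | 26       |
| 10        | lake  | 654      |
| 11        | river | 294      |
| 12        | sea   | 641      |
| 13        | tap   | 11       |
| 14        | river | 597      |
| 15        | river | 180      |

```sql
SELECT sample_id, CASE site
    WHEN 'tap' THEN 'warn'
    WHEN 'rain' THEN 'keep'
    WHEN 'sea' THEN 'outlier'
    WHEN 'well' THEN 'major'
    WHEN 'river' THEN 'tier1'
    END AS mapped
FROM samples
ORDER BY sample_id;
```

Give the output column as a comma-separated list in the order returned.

major, outlier, outlier, warn, outlier, NULL, tier1, outlier, warn, tier1, tier1

sample_id=5: site='well' → major
sample_id=6: site='sea' → outlier
sample_id=7: site='sea' → outlier
sample_id=8: site='tap' → warn
sample_id=9: site='sea' → outlier
sample_id=10: (no match → NULL) → NULL
sample_id=11: site='river' → tier1
sample_id=12: site='sea' → outlier
sample_id=13: site='tap' → warn
sample_id=14: site='river' → tier1
sample_id=15: site='river' → tier1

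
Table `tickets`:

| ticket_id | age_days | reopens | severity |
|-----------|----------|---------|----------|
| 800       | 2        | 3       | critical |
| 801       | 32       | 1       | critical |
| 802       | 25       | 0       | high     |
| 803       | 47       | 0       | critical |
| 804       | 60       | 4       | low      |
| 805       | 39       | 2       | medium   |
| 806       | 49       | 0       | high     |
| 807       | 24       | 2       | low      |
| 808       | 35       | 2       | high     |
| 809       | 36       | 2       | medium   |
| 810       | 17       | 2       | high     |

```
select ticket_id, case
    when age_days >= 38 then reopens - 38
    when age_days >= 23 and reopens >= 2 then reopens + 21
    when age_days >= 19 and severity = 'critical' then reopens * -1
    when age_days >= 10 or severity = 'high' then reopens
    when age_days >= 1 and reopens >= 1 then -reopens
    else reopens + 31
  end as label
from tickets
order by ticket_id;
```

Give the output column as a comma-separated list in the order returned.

ticket_id=800: age_days >= 1 and reopens >= 1 → -3
ticket_id=801: age_days >= 19 and severity = 'critical' → -1
ticket_id=802: age_days >= 10 or severity = 'high' → 0
ticket_id=803: age_days >= 38 → -38
ticket_id=804: age_days >= 38 → -34
ticket_id=805: age_days >= 38 → -36
ticket_id=806: age_days >= 38 → -38
ticket_id=807: age_days >= 23 and reopens >= 2 → 23
ticket_id=808: age_days >= 23 and reopens >= 2 → 23
ticket_id=809: age_days >= 23 and reopens >= 2 → 23
ticket_id=810: age_days >= 10 or severity = 'high' → 2

-3, -1, 0, -38, -34, -36, -38, 23, 23, 23, 2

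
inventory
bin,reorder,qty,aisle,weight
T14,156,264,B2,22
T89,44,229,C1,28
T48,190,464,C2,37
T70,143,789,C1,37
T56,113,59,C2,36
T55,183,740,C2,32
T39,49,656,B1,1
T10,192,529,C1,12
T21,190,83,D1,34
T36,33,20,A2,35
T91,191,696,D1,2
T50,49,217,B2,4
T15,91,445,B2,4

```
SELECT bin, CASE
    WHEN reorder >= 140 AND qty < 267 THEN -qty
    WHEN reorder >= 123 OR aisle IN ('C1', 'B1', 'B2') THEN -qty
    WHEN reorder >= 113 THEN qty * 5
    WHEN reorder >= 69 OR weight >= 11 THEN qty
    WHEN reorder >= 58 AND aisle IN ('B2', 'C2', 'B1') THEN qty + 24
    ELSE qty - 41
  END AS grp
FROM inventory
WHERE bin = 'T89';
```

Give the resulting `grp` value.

bin = T89: reorder=44, qty=229, aisle=C1, weight=28.
reorder >= 140 AND qty < 267 → false
reorder >= 123 OR aisle IN ('C1', 'B1', 'B2') → true → -229

-229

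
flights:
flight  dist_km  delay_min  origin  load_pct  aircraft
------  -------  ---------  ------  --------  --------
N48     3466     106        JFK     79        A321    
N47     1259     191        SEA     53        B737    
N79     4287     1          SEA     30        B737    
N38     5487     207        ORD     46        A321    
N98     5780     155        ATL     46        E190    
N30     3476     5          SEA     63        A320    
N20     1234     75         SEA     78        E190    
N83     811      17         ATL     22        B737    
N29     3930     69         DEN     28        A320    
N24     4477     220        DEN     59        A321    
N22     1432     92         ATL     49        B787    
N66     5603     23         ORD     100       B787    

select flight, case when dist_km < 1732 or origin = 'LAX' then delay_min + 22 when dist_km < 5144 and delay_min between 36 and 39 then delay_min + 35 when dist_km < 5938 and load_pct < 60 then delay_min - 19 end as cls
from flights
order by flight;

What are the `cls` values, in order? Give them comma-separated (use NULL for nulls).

flight=N20: dist_km < 1732 or origin = 'LAX' → 97
flight=N22: dist_km < 1732 or origin = 'LAX' → 114
flight=N24: dist_km < 5938 and load_pct < 60 → 201
flight=N29: dist_km < 5938 and load_pct < 60 → 50
flight=N30: (no match → NULL) → NULL
flight=N38: dist_km < 5938 and load_pct < 60 → 188
flight=N47: dist_km < 1732 or origin = 'LAX' → 213
flight=N48: (no match → NULL) → NULL
flight=N66: (no match → NULL) → NULL
flight=N79: dist_km < 5938 and load_pct < 60 → -18
flight=N83: dist_km < 1732 or origin = 'LAX' → 39
flight=N98: dist_km < 5938 and load_pct < 60 → 136

97, 114, 201, 50, NULL, 188, 213, NULL, NULL, -18, 39, 136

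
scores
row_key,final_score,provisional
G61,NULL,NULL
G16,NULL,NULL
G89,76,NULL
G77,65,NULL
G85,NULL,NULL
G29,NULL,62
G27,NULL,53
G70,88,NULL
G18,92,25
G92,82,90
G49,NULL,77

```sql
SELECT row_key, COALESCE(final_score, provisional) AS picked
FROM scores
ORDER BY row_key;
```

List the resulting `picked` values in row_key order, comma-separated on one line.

NULL, 92, 53, 62, 77, NULL, 88, 65, NULL, 76, 82

row_key=G16: final_score=NULL, provisional=NULL (all NULL) → NULL
row_key=G18: final_score=92 → 92
row_key=G27: final_score=NULL, provisional=53 → 53
row_key=G29: final_score=NULL, provisional=62 → 62
row_key=G49: final_score=NULL, provisional=77 → 77
row_key=G61: final_score=NULL, provisional=NULL (all NULL) → NULL
row_key=G70: final_score=88 → 88
row_key=G77: final_score=65 → 65
row_key=G85: final_score=NULL, provisional=NULL (all NULL) → NULL
row_key=G89: final_score=76 → 76
row_key=G92: final_score=82 → 82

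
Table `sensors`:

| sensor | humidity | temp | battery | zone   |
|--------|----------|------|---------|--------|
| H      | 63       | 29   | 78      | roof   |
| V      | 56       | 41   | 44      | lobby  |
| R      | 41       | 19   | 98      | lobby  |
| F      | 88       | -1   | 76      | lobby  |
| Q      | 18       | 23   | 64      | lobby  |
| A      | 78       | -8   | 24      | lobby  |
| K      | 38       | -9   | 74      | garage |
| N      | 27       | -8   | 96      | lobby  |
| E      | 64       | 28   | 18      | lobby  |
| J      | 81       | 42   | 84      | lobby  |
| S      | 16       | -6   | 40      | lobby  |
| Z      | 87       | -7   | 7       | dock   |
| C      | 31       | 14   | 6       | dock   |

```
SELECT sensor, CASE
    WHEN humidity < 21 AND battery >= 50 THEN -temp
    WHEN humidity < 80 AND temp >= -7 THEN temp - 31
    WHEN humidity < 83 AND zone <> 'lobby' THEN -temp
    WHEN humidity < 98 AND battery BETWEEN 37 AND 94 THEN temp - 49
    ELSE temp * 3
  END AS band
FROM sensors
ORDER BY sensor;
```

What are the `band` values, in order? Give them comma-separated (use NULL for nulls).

sensor=A: ELSE → -24
sensor=C: humidity < 80 AND temp >= -7 → -17
sensor=E: humidity < 80 AND temp >= -7 → -3
sensor=F: humidity < 98 AND battery BETWEEN 37 AND 94 → -50
sensor=H: humidity < 80 AND temp >= -7 → -2
sensor=J: humidity < 98 AND battery BETWEEN 37 AND 94 → -7
sensor=K: humidity < 83 AND zone <> 'lobby' → 9
sensor=N: ELSE → -24
sensor=Q: humidity < 21 AND battery >= 50 → -23
sensor=R: humidity < 80 AND temp >= -7 → -12
sensor=S: humidity < 80 AND temp >= -7 → -37
sensor=V: humidity < 80 AND temp >= -7 → 10
sensor=Z: ELSE → -21

-24, -17, -3, -50, -2, -7, 9, -24, -23, -12, -37, 10, -21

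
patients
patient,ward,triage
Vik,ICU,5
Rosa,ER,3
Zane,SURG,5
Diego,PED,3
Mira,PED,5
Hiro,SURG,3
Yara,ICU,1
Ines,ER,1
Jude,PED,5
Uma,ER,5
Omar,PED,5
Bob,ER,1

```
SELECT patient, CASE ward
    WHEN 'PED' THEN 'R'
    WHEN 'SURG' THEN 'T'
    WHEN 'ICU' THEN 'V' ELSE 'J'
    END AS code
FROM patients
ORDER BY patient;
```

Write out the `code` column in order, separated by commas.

J, R, T, J, R, R, R, J, J, V, V, T

patient=Bob: ELSE → J
patient=Diego: ward='PED' → R
patient=Hiro: ward='SURG' → T
patient=Ines: ELSE → J
patient=Jude: ward='PED' → R
patient=Mira: ward='PED' → R
patient=Omar: ward='PED' → R
patient=Rosa: ELSE → J
patient=Uma: ELSE → J
patient=Vik: ward='ICU' → V
patient=Yara: ward='ICU' → V
patient=Zane: ward='SURG' → T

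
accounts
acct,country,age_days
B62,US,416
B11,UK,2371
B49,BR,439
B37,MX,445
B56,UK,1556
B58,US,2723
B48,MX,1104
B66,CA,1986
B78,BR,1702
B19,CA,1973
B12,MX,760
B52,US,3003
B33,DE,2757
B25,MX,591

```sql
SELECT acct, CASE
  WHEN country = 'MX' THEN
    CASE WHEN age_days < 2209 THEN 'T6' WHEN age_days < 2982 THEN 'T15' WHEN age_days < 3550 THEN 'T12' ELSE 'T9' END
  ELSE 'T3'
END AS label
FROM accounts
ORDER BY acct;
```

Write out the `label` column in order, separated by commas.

T3, T6, T3, T6, T3, T6, T6, T3, T3, T3, T3, T3, T3, T3

acct=B11: country='UK' → outer ELSE → T3
acct=B12: country='MX' → inner[age_days < 2209] → T6
acct=B19: country='CA' → outer ELSE → T3
acct=B25: country='MX' → inner[age_days < 2209] → T6
acct=B33: country='DE' → outer ELSE → T3
acct=B37: country='MX' → inner[age_days < 2209] → T6
acct=B48: country='MX' → inner[age_days < 2209] → T6
acct=B49: country='BR' → outer ELSE → T3
acct=B52: country='US' → outer ELSE → T3
acct=B56: country='UK' → outer ELSE → T3
acct=B58: country='US' → outer ELSE → T3
acct=B62: country='US' → outer ELSE → T3
acct=B66: country='CA' → outer ELSE → T3
acct=B78: country='BR' → outer ELSE → T3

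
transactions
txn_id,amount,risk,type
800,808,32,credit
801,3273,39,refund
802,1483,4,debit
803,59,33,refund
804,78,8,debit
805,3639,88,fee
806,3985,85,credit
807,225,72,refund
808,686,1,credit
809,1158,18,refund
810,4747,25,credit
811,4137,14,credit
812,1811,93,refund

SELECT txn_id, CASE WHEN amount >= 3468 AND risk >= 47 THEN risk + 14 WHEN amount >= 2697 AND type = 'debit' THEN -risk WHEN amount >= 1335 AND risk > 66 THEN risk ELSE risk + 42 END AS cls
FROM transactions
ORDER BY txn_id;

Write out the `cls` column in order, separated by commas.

txn_id=800: ELSE → 74
txn_id=801: ELSE → 81
txn_id=802: ELSE → 46
txn_id=803: ELSE → 75
txn_id=804: ELSE → 50
txn_id=805: amount >= 3468 AND risk >= 47 → 102
txn_id=806: amount >= 3468 AND risk >= 47 → 99
txn_id=807: ELSE → 114
txn_id=808: ELSE → 43
txn_id=809: ELSE → 60
txn_id=810: ELSE → 67
txn_id=811: ELSE → 56
txn_id=812: amount >= 1335 AND risk > 66 → 93

74, 81, 46, 75, 50, 102, 99, 114, 43, 60, 67, 56, 93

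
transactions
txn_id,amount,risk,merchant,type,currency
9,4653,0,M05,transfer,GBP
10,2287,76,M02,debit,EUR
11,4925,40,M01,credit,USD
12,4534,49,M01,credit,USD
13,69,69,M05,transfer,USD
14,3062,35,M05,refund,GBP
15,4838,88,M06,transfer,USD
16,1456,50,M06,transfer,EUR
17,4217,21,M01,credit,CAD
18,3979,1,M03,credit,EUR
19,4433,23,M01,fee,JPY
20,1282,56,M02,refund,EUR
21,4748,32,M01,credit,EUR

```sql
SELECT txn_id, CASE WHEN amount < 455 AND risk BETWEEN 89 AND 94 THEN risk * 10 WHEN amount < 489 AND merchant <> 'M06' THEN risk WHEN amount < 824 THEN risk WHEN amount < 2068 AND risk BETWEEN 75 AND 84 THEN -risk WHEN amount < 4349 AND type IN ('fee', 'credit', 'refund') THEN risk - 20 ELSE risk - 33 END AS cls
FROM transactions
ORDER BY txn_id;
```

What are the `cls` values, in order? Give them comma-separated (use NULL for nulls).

-33, 43, 7, 16, 69, 15, 55, 17, 1, -19, -10, 36, -1

txn_id=9: ELSE → -33
txn_id=10: ELSE → 43
txn_id=11: ELSE → 7
txn_id=12: ELSE → 16
txn_id=13: amount < 489 AND merchant <> 'M06' → 69
txn_id=14: amount < 4349 AND type IN ('fee', 'credit', 'refund') → 15
txn_id=15: ELSE → 55
txn_id=16: ELSE → 17
txn_id=17: amount < 4349 AND type IN ('fee', 'credit', 'refund') → 1
txn_id=18: amount < 4349 AND type IN ('fee', 'credit', 'refund') → -19
txn_id=19: ELSE → -10
txn_id=20: amount < 4349 AND type IN ('fee', 'credit', 'refund') → 36
txn_id=21: ELSE → -1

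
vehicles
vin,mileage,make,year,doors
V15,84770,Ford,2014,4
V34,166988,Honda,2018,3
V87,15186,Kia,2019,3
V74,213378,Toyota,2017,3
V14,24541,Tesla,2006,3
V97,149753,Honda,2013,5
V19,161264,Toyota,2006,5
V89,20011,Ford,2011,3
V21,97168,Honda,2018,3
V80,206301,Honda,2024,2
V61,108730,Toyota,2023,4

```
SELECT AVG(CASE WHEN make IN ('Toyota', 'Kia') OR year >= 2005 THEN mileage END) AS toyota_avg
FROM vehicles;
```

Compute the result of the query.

113462.7272727273

vin=V15: ✓ → 84770
vin=V34: ✓ → 166988
vin=V87: ✓ → 15186
vin=V74: ✓ → 213378
vin=V14: ✓ → 24541
vin=V97: ✓ → 149753
vin=V19: ✓ → 161264
vin=V89: ✓ → 20011
vin=V21: ✓ → 97168
vin=V80: ✓ → 206301
vin=V61: ✓ → 108730
toyota_avg = (84770 + 166988 + 15186 + 213378 + 24541 + 149753 + 161264 + 20011 + 97168 + 206301 + 108730) / 11 = 113462.7272727273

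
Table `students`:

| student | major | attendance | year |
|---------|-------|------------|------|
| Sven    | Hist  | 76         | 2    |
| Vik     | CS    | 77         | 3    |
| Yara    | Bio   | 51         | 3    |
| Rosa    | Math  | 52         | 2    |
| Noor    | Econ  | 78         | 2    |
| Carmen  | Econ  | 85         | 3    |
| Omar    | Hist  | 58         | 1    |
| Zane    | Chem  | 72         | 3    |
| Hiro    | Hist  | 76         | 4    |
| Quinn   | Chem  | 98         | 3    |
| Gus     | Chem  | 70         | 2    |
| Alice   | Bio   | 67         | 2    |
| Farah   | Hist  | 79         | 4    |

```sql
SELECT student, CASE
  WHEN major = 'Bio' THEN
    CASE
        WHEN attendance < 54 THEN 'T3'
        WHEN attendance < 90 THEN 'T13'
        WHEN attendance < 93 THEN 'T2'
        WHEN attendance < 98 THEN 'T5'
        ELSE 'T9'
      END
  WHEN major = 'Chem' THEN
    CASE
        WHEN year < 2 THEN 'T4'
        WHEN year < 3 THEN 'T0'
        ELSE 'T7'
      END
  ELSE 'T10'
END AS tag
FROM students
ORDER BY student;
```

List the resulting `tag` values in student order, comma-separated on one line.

T13, T10, T10, T0, T10, T10, T10, T7, T10, T10, T10, T3, T7

student=Alice: major='Bio' → inner[attendance < 90] → T13
student=Carmen: major='Econ' → outer ELSE → T10
student=Farah: major='Hist' → outer ELSE → T10
student=Gus: major='Chem' → inner[year < 3] → T0
student=Hiro: major='Hist' → outer ELSE → T10
student=Noor: major='Econ' → outer ELSE → T10
student=Omar: major='Hist' → outer ELSE → T10
student=Quinn: major='Chem' → inner[ELSE] → T7
student=Rosa: major='Math' → outer ELSE → T10
student=Sven: major='Hist' → outer ELSE → T10
student=Vik: major='CS' → outer ELSE → T10
student=Yara: major='Bio' → inner[attendance < 54] → T3
student=Zane: major='Chem' → inner[ELSE] → T7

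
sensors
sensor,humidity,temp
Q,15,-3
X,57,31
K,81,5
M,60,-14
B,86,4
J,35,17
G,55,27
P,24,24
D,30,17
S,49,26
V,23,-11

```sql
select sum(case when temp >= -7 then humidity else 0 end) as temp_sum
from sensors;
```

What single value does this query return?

432

sensor=Q: ✓ → 15
sensor=X: ✓ → 57
sensor=K: ✓ → 81
sensor=M: ✗
sensor=B: ✓ → 86
sensor=J: ✓ → 35
sensor=G: ✓ → 55
sensor=P: ✓ → 24
sensor=D: ✓ → 30
sensor=S: ✓ → 49
sensor=V: ✗
temp_sum = 15 + 57 + 81 + 86 + 35 + 55 + 24 + 30 + 49 = 432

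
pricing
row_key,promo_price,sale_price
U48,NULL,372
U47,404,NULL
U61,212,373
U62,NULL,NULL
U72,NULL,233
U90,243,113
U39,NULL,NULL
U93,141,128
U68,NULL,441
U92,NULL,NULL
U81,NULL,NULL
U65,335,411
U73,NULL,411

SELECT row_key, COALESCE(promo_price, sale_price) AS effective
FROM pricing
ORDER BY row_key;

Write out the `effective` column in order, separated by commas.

NULL, 404, 372, 212, NULL, 335, 441, 233, 411, NULL, 243, NULL, 141

row_key=U39: promo_price=NULL, sale_price=NULL (all NULL) → NULL
row_key=U47: promo_price=404 → 404
row_key=U48: promo_price=NULL, sale_price=372 → 372
row_key=U61: promo_price=212 → 212
row_key=U62: promo_price=NULL, sale_price=NULL (all NULL) → NULL
row_key=U65: promo_price=335 → 335
row_key=U68: promo_price=NULL, sale_price=441 → 441
row_key=U72: promo_price=NULL, sale_price=233 → 233
row_key=U73: promo_price=NULL, sale_price=411 → 411
row_key=U81: promo_price=NULL, sale_price=NULL (all NULL) → NULL
row_key=U90: promo_price=243 → 243
row_key=U92: promo_price=NULL, sale_price=NULL (all NULL) → NULL
row_key=U93: promo_price=141 → 141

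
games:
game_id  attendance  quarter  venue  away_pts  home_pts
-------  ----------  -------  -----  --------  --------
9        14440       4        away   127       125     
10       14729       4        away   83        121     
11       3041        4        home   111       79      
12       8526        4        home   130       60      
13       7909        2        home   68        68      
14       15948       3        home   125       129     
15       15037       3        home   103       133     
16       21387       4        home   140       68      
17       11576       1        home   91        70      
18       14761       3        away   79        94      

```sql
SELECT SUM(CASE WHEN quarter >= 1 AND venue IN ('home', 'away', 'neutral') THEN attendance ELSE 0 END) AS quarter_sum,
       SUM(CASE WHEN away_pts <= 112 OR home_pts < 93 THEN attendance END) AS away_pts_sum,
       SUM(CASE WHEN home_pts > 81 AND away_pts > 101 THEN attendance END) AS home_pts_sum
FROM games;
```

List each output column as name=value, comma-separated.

[quarter_sum: quarter >= 1 AND venue IN ('home', 'away', 'neutral')]
game_id=9: ✓ → 14440
game_id=10: ✓ → 14729
game_id=11: ✓ → 3041
game_id=12: ✓ → 8526
game_id=13: ✓ → 7909
game_id=14: ✓ → 15948
game_id=15: ✓ → 15037
game_id=16: ✓ → 21387
game_id=17: ✓ → 11576
game_id=18: ✓ → 14761
quarter_sum = 14440 + 14729 + 3041 + 8526 + 7909 + 15948 + 15037 + 21387 + 11576 + 14761 = 127354
—
[away_pts_sum: away_pts <= 112 OR home_pts < 93]
game_id=9: ✗
game_id=10: ✓ → 14729
game_id=11: ✓ → 3041
game_id=12: ✓ → 8526
game_id=13: ✓ → 7909
game_id=14: ✗
game_id=15: ✓ → 15037
game_id=16: ✓ → 21387
game_id=17: ✓ → 11576
game_id=18: ✓ → 14761
away_pts_sum = 14729 + 3041 + 8526 + 7909 + 15037 + 21387 + 11576 + 14761 = 96966
—
[home_pts_sum: home_pts > 81 AND away_pts > 101]
game_id=9: ✓ → 14440
game_id=10: ✗
game_id=11: ✗
game_id=12: ✗
game_id=13: ✗
game_id=14: ✓ → 15948
game_id=15: ✓ → 15037
game_id=16: ✗
game_id=17: ✗
game_id=18: ✗
home_pts_sum = 14440 + 15948 + 15037 = 45425

quarter_sum=127354, away_pts_sum=96966, home_pts_sum=45425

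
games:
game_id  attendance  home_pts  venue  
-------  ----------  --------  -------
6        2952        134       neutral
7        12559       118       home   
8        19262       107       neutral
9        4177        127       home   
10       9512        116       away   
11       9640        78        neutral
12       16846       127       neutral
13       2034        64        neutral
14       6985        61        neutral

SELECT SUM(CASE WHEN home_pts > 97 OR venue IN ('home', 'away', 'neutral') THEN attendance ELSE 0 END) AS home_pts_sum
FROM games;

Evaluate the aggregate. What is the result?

83967

game_id=6: ✓ → 2952
game_id=7: ✓ → 12559
game_id=8: ✓ → 19262
game_id=9: ✓ → 4177
game_id=10: ✓ → 9512
game_id=11: ✓ → 9640
game_id=12: ✓ → 16846
game_id=13: ✓ → 2034
game_id=14: ✓ → 6985
home_pts_sum = 2952 + 12559 + 19262 + 4177 + 9512 + 9640 + 16846 + 2034 + 6985 = 83967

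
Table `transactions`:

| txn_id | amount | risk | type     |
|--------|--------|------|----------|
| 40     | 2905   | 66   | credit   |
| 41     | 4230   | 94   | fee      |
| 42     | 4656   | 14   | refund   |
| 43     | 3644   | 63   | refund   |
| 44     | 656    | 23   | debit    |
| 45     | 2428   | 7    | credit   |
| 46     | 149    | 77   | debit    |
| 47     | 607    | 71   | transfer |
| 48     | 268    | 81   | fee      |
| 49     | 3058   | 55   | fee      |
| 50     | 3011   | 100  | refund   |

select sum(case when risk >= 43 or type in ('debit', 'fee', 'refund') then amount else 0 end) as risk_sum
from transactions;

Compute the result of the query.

txn_id=40: ✓ → 2905
txn_id=41: ✓ → 4230
txn_id=42: ✓ → 4656
txn_id=43: ✓ → 3644
txn_id=44: ✓ → 656
txn_id=45: ✗
txn_id=46: ✓ → 149
txn_id=47: ✓ → 607
txn_id=48: ✓ → 268
txn_id=49: ✓ → 3058
txn_id=50: ✓ → 3011
risk_sum = 2905 + 4230 + 4656 + 3644 + 656 + 149 + 607 + 268 + 3058 + 3011 = 23184

23184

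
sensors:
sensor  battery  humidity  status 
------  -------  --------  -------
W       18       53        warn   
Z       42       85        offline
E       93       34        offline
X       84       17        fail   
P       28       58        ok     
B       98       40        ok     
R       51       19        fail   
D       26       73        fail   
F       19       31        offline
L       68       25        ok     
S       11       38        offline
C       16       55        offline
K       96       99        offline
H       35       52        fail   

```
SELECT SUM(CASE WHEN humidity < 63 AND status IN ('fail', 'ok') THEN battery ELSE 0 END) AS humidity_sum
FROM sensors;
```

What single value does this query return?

sensor=W: ✗
sensor=Z: ✗
sensor=E: ✗
sensor=X: ✓ → 84
sensor=P: ✓ → 28
sensor=B: ✓ → 98
sensor=R: ✓ → 51
sensor=D: ✗
sensor=F: ✗
sensor=L: ✓ → 68
sensor=S: ✗
sensor=C: ✗
sensor=K: ✗
sensor=H: ✓ → 35
humidity_sum = 84 + 28 + 98 + 51 + 68 + 35 = 364

364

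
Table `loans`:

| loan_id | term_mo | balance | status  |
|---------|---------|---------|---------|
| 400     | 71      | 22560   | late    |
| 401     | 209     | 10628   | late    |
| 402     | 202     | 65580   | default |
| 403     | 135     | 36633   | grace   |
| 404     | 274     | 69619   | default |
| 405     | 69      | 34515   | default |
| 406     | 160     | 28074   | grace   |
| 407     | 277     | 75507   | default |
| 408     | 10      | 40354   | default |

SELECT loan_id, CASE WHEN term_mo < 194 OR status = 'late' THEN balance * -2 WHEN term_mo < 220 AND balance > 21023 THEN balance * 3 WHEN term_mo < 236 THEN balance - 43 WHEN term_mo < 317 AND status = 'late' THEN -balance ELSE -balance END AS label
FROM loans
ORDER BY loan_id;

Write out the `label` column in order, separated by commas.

loan_id=400: term_mo < 194 OR status = 'late' → -45120
loan_id=401: term_mo < 194 OR status = 'late' → -21256
loan_id=402: term_mo < 220 AND balance > 21023 → 196740
loan_id=403: term_mo < 194 OR status = 'late' → -73266
loan_id=404: ELSE → -69619
loan_id=405: term_mo < 194 OR status = 'late' → -69030
loan_id=406: term_mo < 194 OR status = 'late' → -56148
loan_id=407: ELSE → -75507
loan_id=408: term_mo < 194 OR status = 'late' → -80708

-45120, -21256, 196740, -73266, -69619, -69030, -56148, -75507, -80708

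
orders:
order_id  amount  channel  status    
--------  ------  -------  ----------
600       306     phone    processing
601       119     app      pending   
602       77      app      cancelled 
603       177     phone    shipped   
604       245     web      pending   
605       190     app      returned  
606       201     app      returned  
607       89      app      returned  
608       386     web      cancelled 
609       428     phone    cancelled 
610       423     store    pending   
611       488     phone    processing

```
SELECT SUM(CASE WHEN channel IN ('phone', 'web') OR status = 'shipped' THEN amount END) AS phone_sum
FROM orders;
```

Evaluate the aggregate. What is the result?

order_id=600: ✓ → 306
order_id=601: ✗
order_id=602: ✗
order_id=603: ✓ → 177
order_id=604: ✓ → 245
order_id=605: ✗
order_id=606: ✗
order_id=607: ✗
order_id=608: ✓ → 386
order_id=609: ✓ → 428
order_id=610: ✗
order_id=611: ✓ → 488
phone_sum = 306 + 177 + 245 + 386 + 428 + 488 = 2030

2030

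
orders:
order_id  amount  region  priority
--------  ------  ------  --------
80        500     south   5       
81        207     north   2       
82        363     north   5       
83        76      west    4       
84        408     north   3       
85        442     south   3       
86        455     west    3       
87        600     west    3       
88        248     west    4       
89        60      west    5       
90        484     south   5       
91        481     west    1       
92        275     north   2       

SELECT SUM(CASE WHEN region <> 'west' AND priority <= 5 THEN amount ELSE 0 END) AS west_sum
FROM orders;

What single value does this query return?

order_id=80: ✓ → 500
order_id=81: ✓ → 207
order_id=82: ✓ → 363
order_id=83: ✗
order_id=84: ✓ → 408
order_id=85: ✓ → 442
order_id=86: ✗
order_id=87: ✗
order_id=88: ✗
order_id=89: ✗
order_id=90: ✓ → 484
order_id=91: ✗
order_id=92: ✓ → 275
west_sum = 500 + 207 + 363 + 408 + 442 + 484 + 275 = 2679

2679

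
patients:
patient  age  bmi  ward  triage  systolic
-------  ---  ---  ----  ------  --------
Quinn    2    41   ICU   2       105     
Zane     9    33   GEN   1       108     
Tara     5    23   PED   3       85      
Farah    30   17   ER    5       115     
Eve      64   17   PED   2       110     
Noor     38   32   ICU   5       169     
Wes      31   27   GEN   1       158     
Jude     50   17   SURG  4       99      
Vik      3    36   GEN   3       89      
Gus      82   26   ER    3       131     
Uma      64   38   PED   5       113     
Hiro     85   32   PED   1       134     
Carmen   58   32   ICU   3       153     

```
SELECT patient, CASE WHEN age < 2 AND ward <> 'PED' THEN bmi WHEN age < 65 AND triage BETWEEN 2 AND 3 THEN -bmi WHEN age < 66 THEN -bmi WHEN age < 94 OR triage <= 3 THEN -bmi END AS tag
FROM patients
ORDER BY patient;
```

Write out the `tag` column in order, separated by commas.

-32, -17, -17, -26, -32, -17, -32, -41, -23, -38, -36, -27, -33

patient=Carmen: age < 65 AND triage BETWEEN 2 AND 3 → -32
patient=Eve: age < 65 AND triage BETWEEN 2 AND 3 → -17
patient=Farah: age < 66 → -17
patient=Gus: age < 94 OR triage <= 3 → -26
patient=Hiro: age < 94 OR triage <= 3 → -32
patient=Jude: age < 66 → -17
patient=Noor: age < 66 → -32
patient=Quinn: age < 65 AND triage BETWEEN 2 AND 3 → -41
patient=Tara: age < 65 AND triage BETWEEN 2 AND 3 → -23
patient=Uma: age < 66 → -38
patient=Vik: age < 65 AND triage BETWEEN 2 AND 3 → -36
patient=Wes: age < 66 → -27
patient=Zane: age < 66 → -33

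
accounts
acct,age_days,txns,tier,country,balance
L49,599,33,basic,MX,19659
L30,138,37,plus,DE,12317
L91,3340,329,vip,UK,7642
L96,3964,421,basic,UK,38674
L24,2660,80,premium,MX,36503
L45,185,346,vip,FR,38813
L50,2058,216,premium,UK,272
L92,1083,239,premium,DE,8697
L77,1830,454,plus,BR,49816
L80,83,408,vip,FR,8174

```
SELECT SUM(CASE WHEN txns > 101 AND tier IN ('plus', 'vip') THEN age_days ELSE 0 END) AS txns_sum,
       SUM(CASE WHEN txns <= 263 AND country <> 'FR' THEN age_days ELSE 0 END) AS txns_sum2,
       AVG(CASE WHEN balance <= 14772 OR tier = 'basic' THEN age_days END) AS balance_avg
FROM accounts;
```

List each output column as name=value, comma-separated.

[txns_sum: txns > 101 AND tier IN ('plus', 'vip')]
acct=L49: ✗
acct=L30: ✗
acct=L91: ✓ → 3340
acct=L96: ✗
acct=L24: ✗
acct=L45: ✓ → 185
acct=L50: ✗
acct=L92: ✗
acct=L77: ✓ → 1830
acct=L80: ✓ → 83
txns_sum = 3340 + 185 + 1830 + 83 = 5438
—
[txns_sum2: txns <= 263 AND country <> 'FR']
acct=L49: ✓ → 599
acct=L30: ✓ → 138
acct=L91: ✗
acct=L96: ✗
acct=L24: ✓ → 2660
acct=L45: ✗
acct=L50: ✓ → 2058
acct=L92: ✓ → 1083
acct=L77: ✗
acct=L80: ✗
txns_sum2 = 599 + 138 + 2660 + 2058 + 1083 = 6538
—
[balance_avg: balance <= 14772 OR tier = 'basic']
acct=L49: ✓ → 599
acct=L30: ✓ → 138
acct=L91: ✓ → 3340
acct=L96: ✓ → 3964
acct=L24: ✗
acct=L45: ✗
acct=L50: ✓ → 2058
acct=L92: ✓ → 1083
acct=L77: ✗
acct=L80: ✓ → 83
balance_avg = (599 + 138 + 3340 + 3964 + 2058 + 1083 + 83) / 7 = 1609.2857142857

txns_sum=5438, txns_sum2=6538, balance_avg=1609.2857142857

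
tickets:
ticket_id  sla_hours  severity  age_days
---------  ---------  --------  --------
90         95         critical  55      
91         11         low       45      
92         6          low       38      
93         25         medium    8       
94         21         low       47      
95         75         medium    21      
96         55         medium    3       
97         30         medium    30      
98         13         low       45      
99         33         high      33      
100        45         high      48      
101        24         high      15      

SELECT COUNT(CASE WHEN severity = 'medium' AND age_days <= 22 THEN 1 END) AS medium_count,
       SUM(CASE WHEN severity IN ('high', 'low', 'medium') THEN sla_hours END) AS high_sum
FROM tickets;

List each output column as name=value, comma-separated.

[medium_count: severity = 'medium' AND age_days <= 22]
ticket_id=90: ✗
ticket_id=91: ✗
ticket_id=92: ✗
ticket_id=93: ✓ → 1
ticket_id=94: ✗
ticket_id=95: ✓ → 1
ticket_id=96: ✓ → 1
ticket_id=97: ✗
ticket_id=98: ✗
ticket_id=99: ✗
ticket_id=100: ✗
ticket_id=101: ✗
medium_count = COUNT(1, 1, 1) = 3
—
[high_sum: severity IN ('high', 'low', 'medium')]
ticket_id=90: ✗
ticket_id=91: ✓ → 11
ticket_id=92: ✓ → 6
ticket_id=93: ✓ → 25
ticket_id=94: ✓ → 21
ticket_id=95: ✓ → 75
ticket_id=96: ✓ → 55
ticket_id=97: ✓ → 30
ticket_id=98: ✓ → 13
ticket_id=99: ✓ → 33
ticket_id=100: ✓ → 45
ticket_id=101: ✓ → 24
high_sum = 11 + 6 + 25 + 21 + 75 + 55 + 30 + 13 + 33 + 45 + 24 = 338

medium_count=3, high_sum=338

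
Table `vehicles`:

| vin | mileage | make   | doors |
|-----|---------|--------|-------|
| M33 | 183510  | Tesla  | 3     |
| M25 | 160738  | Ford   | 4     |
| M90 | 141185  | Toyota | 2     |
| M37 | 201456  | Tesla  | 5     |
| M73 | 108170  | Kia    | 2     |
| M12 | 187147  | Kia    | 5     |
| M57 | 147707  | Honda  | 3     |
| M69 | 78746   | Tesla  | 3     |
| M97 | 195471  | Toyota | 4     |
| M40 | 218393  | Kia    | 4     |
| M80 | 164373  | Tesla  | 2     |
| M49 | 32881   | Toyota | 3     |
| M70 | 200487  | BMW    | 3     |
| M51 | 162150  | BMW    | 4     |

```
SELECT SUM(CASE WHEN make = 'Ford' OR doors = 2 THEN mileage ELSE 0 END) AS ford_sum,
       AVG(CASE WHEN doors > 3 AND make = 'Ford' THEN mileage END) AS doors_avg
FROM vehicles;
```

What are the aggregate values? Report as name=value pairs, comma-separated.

[ford_sum: make = 'Ford' OR doors = 2]
vin=M33: ✗
vin=M25: ✓ → 160738
vin=M90: ✓ → 141185
vin=M37: ✗
vin=M73: ✓ → 108170
vin=M12: ✗
vin=M57: ✗
vin=M69: ✗
vin=M97: ✗
vin=M40: ✗
vin=M80: ✓ → 164373
vin=M49: ✗
vin=M70: ✗
vin=M51: ✗
ford_sum = 160738 + 141185 + 108170 + 164373 = 574466
—
[doors_avg: doors > 3 AND make = 'Ford']
vin=M33: ✗
vin=M25: ✓ → 160738
vin=M90: ✗
vin=M37: ✗
vin=M73: ✗
vin=M12: ✗
vin=M57: ✗
vin=M69: ✗
vin=M97: ✗
vin=M40: ✗
vin=M80: ✗
vin=M49: ✗
vin=M70: ✗
vin=M51: ✗
doors_avg = 160738

ford_sum=574466, doors_avg=160738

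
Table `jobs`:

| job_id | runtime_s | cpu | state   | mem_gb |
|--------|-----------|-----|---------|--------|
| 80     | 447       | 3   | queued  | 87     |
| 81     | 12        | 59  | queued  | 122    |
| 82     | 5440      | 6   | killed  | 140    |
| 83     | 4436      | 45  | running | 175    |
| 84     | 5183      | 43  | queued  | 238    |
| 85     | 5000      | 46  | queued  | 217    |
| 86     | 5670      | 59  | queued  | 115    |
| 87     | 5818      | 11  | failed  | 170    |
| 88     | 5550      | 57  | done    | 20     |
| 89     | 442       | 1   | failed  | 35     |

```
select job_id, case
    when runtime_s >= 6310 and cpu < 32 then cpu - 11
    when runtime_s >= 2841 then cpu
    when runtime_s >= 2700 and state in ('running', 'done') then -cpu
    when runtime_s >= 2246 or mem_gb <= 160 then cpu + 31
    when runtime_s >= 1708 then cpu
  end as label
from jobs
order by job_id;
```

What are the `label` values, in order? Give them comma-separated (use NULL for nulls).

job_id=80: runtime_s >= 2246 or mem_gb <= 160 → 34
job_id=81: runtime_s >= 2246 or mem_gb <= 160 → 90
job_id=82: runtime_s >= 2841 → 6
job_id=83: runtime_s >= 2841 → 45
job_id=84: runtime_s >= 2841 → 43
job_id=85: runtime_s >= 2841 → 46
job_id=86: runtime_s >= 2841 → 59
job_id=87: runtime_s >= 2841 → 11
job_id=88: runtime_s >= 2841 → 57
job_id=89: runtime_s >= 2246 or mem_gb <= 160 → 32

34, 90, 6, 45, 43, 46, 59, 11, 57, 32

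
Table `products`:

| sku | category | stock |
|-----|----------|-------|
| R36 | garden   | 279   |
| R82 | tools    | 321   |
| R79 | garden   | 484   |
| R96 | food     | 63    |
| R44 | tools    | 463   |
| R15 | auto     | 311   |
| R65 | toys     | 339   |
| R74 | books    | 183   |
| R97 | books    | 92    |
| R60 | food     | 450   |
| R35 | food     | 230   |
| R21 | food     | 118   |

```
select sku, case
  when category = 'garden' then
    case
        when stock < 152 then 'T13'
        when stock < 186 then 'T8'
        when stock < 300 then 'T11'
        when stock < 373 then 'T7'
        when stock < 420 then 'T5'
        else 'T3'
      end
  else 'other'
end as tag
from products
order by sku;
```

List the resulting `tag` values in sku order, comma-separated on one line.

sku=R15: category='auto' → outer ELSE → other
sku=R21: category='food' → outer ELSE → other
sku=R35: category='food' → outer ELSE → other
sku=R36: category='garden' → inner[stock < 300] → T11
sku=R44: category='tools' → outer ELSE → other
sku=R60: category='food' → outer ELSE → other
sku=R65: category='toys' → outer ELSE → other
sku=R74: category='books' → outer ELSE → other
sku=R79: category='garden' → inner[ELSE] → T3
sku=R82: category='tools' → outer ELSE → other
sku=R96: category='food' → outer ELSE → other
sku=R97: category='books' → outer ELSE → other

other, other, other, T11, other, other, other, other, T3, other, other, other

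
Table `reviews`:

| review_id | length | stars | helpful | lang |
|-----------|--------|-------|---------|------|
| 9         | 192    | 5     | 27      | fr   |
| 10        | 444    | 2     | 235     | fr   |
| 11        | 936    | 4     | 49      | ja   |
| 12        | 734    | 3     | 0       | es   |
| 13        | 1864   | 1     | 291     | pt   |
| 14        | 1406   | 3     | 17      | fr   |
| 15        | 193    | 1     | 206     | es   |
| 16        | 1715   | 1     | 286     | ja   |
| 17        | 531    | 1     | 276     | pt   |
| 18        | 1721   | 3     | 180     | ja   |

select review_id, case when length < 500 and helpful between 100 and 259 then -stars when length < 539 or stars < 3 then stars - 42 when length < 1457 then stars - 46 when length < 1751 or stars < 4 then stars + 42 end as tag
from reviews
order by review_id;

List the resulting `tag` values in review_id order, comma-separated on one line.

review_id=9: length < 539 or stars < 3 → -37
review_id=10: length < 500 and helpful between 100 and 259 → -2
review_id=11: length < 1457 → -42
review_id=12: length < 1457 → -43
review_id=13: length < 539 or stars < 3 → -41
review_id=14: length < 1457 → -43
review_id=15: length < 500 and helpful between 100 and 259 → -1
review_id=16: length < 539 or stars < 3 → -41
review_id=17: length < 539 or stars < 3 → -41
review_id=18: length < 1751 or stars < 4 → 45

-37, -2, -42, -43, -41, -43, -1, -41, -41, 45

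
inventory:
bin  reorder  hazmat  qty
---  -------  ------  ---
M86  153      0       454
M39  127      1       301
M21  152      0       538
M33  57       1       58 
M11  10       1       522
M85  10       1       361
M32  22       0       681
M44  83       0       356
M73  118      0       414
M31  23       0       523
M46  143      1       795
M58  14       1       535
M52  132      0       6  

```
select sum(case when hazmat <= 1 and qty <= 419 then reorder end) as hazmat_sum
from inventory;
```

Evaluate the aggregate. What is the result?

bin=M86: ✗
bin=M39: ✓ → 127
bin=M21: ✗
bin=M33: ✓ → 57
bin=M11: ✗
bin=M85: ✓ → 10
bin=M32: ✗
bin=M44: ✓ → 83
bin=M73: ✓ → 118
bin=M31: ✗
bin=M46: ✗
bin=M58: ✗
bin=M52: ✓ → 132
hazmat_sum = 127 + 57 + 10 + 83 + 118 + 132 = 527

527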